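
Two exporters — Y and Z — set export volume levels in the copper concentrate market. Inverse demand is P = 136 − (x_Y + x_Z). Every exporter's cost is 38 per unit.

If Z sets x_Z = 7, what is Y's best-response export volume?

45.5

Exporter Y's profit: π = x_Y(136 − (x_Y + x_Z)) − 38x_Y.
∂π/∂x_Y = 98 − 2x_Y − x_Z = 0, so x_Y = 49 − 0.5x_Z.
At x_Z = 7: x_Y = 49 − 0.5·7 = 45.5.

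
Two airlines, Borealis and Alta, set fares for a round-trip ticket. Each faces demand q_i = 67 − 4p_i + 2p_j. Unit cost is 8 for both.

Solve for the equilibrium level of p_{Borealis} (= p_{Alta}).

Borealis's profit: π = (p_{Borealis} − 8)(67 − 4p_{Borealis} + 2p_{Alta}).
∂π/∂p_{Borealis} = 99 − 8p_{Borealis} + 2p_{Alta} = 0 ⇒ p_{Borealis} = 12.375 + 0.25p_{Alta}.
Setting p_{Borealis} = p_{Alta} in the reaction function: p_{Borealis} = 12.375 + 0.25p_{Borealis}, so p_{Borealis} = 12.375 / 0.75 = 16.5.

16.5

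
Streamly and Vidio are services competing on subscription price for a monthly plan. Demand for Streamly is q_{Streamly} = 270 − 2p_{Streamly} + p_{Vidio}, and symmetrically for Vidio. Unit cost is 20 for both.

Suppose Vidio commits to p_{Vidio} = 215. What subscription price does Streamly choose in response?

Streamly's profit: π = (p_{Streamly} − 20)(270 − 2p_{Streamly} + p_{Vidio}).
∂π/∂p_{Streamly} = 310 − 4p_{Streamly} + p_{Vidio} = 0 ⇒ p_{Streamly} = 77.5 + 0.25p_{Vidio}.
At p_{Vidio} = 215: p_{Streamly} = 77.5 + 0.25·215 = 131.25.

131.25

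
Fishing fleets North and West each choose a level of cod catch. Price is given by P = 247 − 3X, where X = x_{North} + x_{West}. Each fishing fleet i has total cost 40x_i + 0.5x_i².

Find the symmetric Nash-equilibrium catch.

20.7

Fishing fleet North's profit: π = x_{North}(247 − 3(x_{North} + x_{West})) − 40x_{North} − 0.5x_{North}².
∂π/∂x_{North} = 207 − 7x_{North} − 3x_{West} = 0, so x_{North} = 207/7 − (3/7)x_{West}.
By symmetry x_{West} = x_{North}; substituting into the reaction function, (10/7)x_{North} = 207/7 and x_{North} = 20.7.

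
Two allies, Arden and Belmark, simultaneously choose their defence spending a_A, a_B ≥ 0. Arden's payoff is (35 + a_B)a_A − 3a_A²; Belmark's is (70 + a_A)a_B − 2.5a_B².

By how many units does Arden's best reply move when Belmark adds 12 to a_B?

Expanding Arden's payoff: 35a_A + a_Ba_A − 3a_A².
∂π/∂a_A = 35 + a_B − 6a_A = 0, so a_A = 35/6 + (1/6)a_B.
The reaction-function slope is 1/6, so a 12-unit rise in a_B moves a_A by 1/6 × 12 = 2. Arden's best response rises — the actions are strategic complements.

2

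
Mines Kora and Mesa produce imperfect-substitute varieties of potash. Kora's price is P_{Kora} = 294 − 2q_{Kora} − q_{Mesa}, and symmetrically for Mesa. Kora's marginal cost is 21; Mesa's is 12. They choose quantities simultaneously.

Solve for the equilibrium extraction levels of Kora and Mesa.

54, 57

Mine Kora's profit: π = q_{Kora}(294 − 2q_{Kora} − q_{Mesa}) − 21q_{Kora}.
∂π/∂q_{Kora} = 273 − 4q_{Kora} − q_{Mesa} = 0 ⇒ q_{Kora} = 68.25 − 0.25q_{Mesa}.
Similarly q_{Mesa} = 70.5 − 0.25q_{Kora}.
Plugging q_{Mesa} into Kora's best response: q_{Kora} = 68.25 − 0.25(70.5 − 0.25q_{Kora}) ⇒ 0.9375q_{Kora} = 50.625, so q_{Kora} = 54.
Then q_{Mesa} = 70.5 − 0.25·54 = 57.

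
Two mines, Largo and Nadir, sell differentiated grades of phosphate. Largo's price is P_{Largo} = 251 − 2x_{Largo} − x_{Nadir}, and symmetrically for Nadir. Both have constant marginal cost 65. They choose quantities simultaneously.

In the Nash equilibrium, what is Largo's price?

139.4

Mine Largo's profit: π = x_{Largo}(251 − 2x_{Largo} − x_{Nadir}) − 65x_{Largo}.
∂π/∂x_{Largo} = 186 − 4x_{Largo} − x_{Nadir} = 0 ⇒ x_{Largo} = 46.5 − 0.25x_{Nadir}.
By symmetry x_{Nadir} = x_{Largo}; substituting into the reaction function, 1.25x_{Largo} = 46.5 and x_{Largo} = 37.2.
P_{Largo} = 251 − 2·37.2 − 37.2 = 139.4.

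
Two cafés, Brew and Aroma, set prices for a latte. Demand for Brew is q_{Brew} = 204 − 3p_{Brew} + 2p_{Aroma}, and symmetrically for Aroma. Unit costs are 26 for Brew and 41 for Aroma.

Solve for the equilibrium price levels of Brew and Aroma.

73.3125, 78.9375

Brew's profit: π = (p_{Brew} − 26)(204 − 3p_{Brew} + 2p_{Aroma}).
∂π/∂p_{Brew} = 282 − 6p_{Brew} + 2p_{Aroma} = 0 ⇒ p_{Brew} = 47 + (1/3)p_{Aroma}.
Similarly p_{Aroma} = 54.5 + (1/3)p_{Brew}.
Plugging p_{Aroma} into Brew's best response: p_{Brew} = 47 + (1/3)(54.5 + (1/3)p_{Brew}) ⇒ (8/9)p_{Brew} = 391/6, so p_{Brew} = 73.3125.
Then p_{Aroma} = 54.5 + (1/3)·73.3125 = 78.9375.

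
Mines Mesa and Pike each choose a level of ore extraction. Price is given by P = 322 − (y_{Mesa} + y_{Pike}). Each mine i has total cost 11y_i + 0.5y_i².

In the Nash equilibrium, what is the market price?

Mine Mesa's profit: π = y_{Mesa}(322 − (y_{Mesa} + y_{Pike})) − 11y_{Mesa} − 0.5y_{Mesa}².
∂π/∂y_{Mesa} = 311 − 3y_{Mesa} − y_{Pike} = 0, so y_{Mesa} = 311/3 − (1/3)y_{Pike}.
The game is symmetric, so in equilibrium y_{Pike} = y_{Mesa}: the reaction function gives (4/3)y_{Mesa} = 311/3, hence y_{Mesa} = 77.75.
Equilibrium price: P = 322 − 155.5 = 166.5.

166.5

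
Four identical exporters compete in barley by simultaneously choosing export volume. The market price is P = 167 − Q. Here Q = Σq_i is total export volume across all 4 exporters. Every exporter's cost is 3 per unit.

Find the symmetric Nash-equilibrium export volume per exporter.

A representative exporter's profit is π_i = q_i(167 − Q) − 3q_i, with Q = q_i + Σ_{j≠i} q_j.
First-order condition: 164 − 2q_i − Σ_{j≠i} q_j = 0.
Imposing symmetry (q_j = q for all j) turns Σ_{j≠i} q_j into 3q, so 164 = 5q and q = 32.8.

32.8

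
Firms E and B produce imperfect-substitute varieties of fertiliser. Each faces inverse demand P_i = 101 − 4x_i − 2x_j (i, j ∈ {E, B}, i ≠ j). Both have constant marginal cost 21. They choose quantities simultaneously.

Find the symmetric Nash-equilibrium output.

8

Firm E's profit: π = x_E(101 − 4x_E − 2x_B) − 21x_E.
∂π/∂x_E = 80 − 8x_E − 2x_B = 0 ⇒ x_E = 10 − 0.25x_B.
By symmetry x_B = x_E; substituting into the reaction function, 1.25x_E = 10 and x_E = 8.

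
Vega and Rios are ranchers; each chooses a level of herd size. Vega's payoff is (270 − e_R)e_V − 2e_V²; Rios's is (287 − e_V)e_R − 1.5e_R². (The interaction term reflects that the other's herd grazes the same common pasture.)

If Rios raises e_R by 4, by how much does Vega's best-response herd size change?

Expanding Vega's payoff: 270e_V − e_Re_V − 2e_V².
∂π/∂e_V = 270 − e_R − 4e_V = 0, so e_V = 67.5 − 0.25e_R.
The reaction-function slope is −0.25, so a 4-unit rise in e_R moves e_V by −0.25 × 4 = −1. Vega's best response falls — the actions are strategic substitutes.

-1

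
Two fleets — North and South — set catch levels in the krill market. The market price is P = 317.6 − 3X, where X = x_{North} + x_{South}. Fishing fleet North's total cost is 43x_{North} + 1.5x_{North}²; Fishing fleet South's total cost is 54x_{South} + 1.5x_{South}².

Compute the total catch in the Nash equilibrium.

44.85

Fishing fleet North's profit: π = x_{North}(317.6 − 3(x_{North} + x_{South})) − 43x_{North} − 1.5x_{North}².
∂π/∂x_{North} = 274.6 − 9x_{North} − 3x_{South} = 0, so x_{North} = 1373/45 − (1/3)x_{South}.
By the same steps for South: x_{South} = 1318/45 − (1/3)x_{North}.
Plugging x_{South} into North's best response: x_{North} = 1373/45 − (1/3)(1318/45 − (1/3)x_{North}) ⇒ (8/9)x_{North} = 2801/135, so x_{North} = 2801/120.
Then x_{South} = 1318/45 − (1/3)·(2801/120) = 2581/120.
Total catch: 2801/120 + 2581/120 = 44.85.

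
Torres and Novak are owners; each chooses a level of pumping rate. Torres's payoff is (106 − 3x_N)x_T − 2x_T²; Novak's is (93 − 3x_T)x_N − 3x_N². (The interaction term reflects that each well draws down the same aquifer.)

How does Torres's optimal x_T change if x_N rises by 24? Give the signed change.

-18

Expanding Torres's payoff: 106x_T − 3x_Nx_T − 2x_T².
∂π/∂x_T = 106 − 3x_N − 4x_T = 0, so x_T = 26.5 − 0.75x_N.
The reaction-function slope is −0.75, so a 24-unit rise in x_N moves x_T by −0.75 × 24 = −18. Torres's best response falls — the actions are strategic substitutes.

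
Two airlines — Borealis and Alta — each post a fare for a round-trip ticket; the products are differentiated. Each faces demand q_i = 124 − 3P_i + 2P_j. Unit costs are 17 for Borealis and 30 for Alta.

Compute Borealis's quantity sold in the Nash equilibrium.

87.5625

Borealis's profit: π = (P_{Borealis} − 17)(124 − 3P_{Borealis} + 2P_{Alta}).
∂π/∂P_{Borealis} = 175 − 6P_{Borealis} + 2P_{Alta} = 0 ⇒ P_{Borealis} = 175/6 + (1/3)P_{Alta}.
Similarly P_{Alta} = 107/3 + (1/3)P_{Borealis}.
Plugging P_{Alta} into Borealis's best response: P_{Borealis} = 175/6 + (1/3)(107/3 + (1/3)P_{Borealis}) ⇒ (8/9)P_{Borealis} = 739/18, so P_{Borealis} = 46.1875.
Then P_{Alta} = 107/3 + (1/3)·46.1875 = 51.0625.
q_{Borealis} = 124 − 3·46.1875 + 2·51.0625 = 87.5625.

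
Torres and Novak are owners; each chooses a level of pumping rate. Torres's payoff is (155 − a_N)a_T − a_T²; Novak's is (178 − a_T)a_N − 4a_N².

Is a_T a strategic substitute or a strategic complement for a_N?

Expanding Torres's payoff: 155a_T − a_Na_T − a_T².
∂π/∂a_T = 155 − a_N − 2a_T = 0, so a_T = 77.5 − 0.5a_N.
The best-response slope da_T/da_N = −0.5 < 0: the reaction function is downward-sloping, so the choices are strategic substitutes.

strategic substitutes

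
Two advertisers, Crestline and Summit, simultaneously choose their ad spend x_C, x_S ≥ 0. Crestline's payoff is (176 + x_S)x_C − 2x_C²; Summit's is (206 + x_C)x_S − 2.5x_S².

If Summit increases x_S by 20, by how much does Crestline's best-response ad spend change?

Expanding Crestline's payoff: 176x_C + x_Sx_C − 2x_C².
∂π/∂x_C = 176 + x_S − 4x_C = 0, so x_C = 44 + 0.25x_S.
The reaction-function slope is 0.25, so a 20-unit rise in x_S moves x_C by 0.25 × 20 = 5. Crestline's best response rises — the actions are strategic complements.

5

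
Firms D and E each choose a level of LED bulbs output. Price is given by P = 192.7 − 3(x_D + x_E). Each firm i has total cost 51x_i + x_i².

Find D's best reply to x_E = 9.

14.3375

Firm D's profit: π = x_D(192.7 − 3(x_D + x_E)) − 51x_D − x_D².
∂π/∂x_D = 141.7 − 8x_D − 3x_E = 0, so x_D = 17.7125 − 0.375x_E.
At x_E = 9: x_D = 17.7125 − 0.375·9 = 14.3375.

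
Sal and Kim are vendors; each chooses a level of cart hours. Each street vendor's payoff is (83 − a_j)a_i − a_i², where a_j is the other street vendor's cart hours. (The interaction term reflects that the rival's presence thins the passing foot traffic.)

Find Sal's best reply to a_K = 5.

Sal's payoff is (83 − a_K)a_S − a_S².
∂π/∂a_S = 83 − a_K − 2a_S = 0, so a_S = 41.5 − 0.5a_K.
At a_K = 5: a_S = 41.5 − 0.5·5 = 39.

39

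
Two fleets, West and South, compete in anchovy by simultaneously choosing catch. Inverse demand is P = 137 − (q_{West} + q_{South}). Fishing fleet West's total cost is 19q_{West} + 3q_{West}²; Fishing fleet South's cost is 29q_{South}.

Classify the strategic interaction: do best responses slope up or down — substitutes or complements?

strategic substitutes

Fishing fleet West's profit: π = q_{West}(137 − (q_{West} + q_{South})) − 19q_{West} − 3q_{West}².
∂π/∂q_{West} = 118 − 8q_{West} − q_{South} = 0, so q_{West} = 14.75 − 0.125q_{South}.
The best-response slope dq_{West}/dq_{South} = −0.125 < 0: the reaction function is downward-sloping, so the choices are strategic substitutes.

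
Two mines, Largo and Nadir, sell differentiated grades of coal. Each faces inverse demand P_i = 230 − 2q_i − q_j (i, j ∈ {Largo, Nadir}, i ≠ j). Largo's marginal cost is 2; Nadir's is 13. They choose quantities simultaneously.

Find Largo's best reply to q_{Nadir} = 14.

Mine Largo's profit: π = q_{Largo}(230 − 2q_{Largo} − q_{Nadir}) − 2q_{Largo}.
∂π/∂q_{Largo} = 228 − 4q_{Largo} − q_{Nadir} = 0 ⇒ q_{Largo} = 57 − 0.25q_{Nadir}.
At q_{Nadir} = 14: q_{Largo} = 57 − 0.25·14 = 53.5.

53.5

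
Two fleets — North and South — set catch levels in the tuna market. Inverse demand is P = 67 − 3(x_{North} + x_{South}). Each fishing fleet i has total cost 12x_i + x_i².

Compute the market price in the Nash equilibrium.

37

Fishing fleet North's profit: π = x_{North}(67 − 3(x_{North} + x_{South})) − 12x_{North} − x_{North}².
∂π/∂x_{North} = 55 − 8x_{North} − 3x_{South} = 0, so x_{North} = 6.875 − 0.375x_{South}.
The game is symmetric, so in equilibrium x_{South} = x_{North}: the reaction function gives 1.375x_{North} = 6.875, hence x_{North} = 5.
Equilibrium price: P = 67 − 3·10 = 37.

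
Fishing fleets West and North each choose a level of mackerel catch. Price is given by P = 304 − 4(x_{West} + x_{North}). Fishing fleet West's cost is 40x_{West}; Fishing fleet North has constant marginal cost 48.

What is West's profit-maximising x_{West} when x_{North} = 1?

Fishing fleet West's profit: π = x_{West}(304 − 4(x_{West} + x_{North})) − 40x_{West}.
∂π/∂x_{West} = 264 − 8x_{West} − 4x_{North} = 0, so x_{West} = 33 − 0.5x_{North}.
At x_{North} = 1: x_{West} = 33 − 0.5·1 = 32.5.

32.5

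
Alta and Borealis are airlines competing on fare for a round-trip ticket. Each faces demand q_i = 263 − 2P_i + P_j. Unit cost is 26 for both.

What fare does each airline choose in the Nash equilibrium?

Alta's profit: π = (P_{Alta} − 26)(263 − 2P_{Alta} + P_{Borealis}).
∂π/∂P_{Alta} = 315 − 4P_{Alta} + P_{Borealis} = 0 ⇒ P_{Alta} = 78.75 + 0.25P_{Borealis}.
The game is symmetric, so in equilibrium P_{Borealis} = P_{Alta}: the reaction function gives 0.75P_{Alta} = 78.75, hence P_{Alta} = 105.

105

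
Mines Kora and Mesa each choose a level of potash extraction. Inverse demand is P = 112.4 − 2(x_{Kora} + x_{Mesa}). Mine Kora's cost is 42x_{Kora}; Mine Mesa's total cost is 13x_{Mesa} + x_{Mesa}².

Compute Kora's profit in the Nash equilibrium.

Mine Kora's profit: π = x_{Kora}(112.4 − 2(x_{Kora} + x_{Mesa})) − 42x_{Kora}.
∂π/∂x_{Kora} = 70.4 − 4x_{Kora} − 2x_{Mesa} = 0, so x_{Kora} = 17.6 − 0.5x_{Mesa}.
For Mesa: ∂π/∂x_{Mesa} = 99.4 − 6x_{Mesa} − 2x_{Kora} = 0 ⇒ x_{Mesa} = 497/30 − (1/3)x_{Kora}.
Solving the two reaction functions simultaneously: (1 − (−0.5)(−1/3))x_{Kora} = 17.6 − 0.5·(497/30), so (5/6)x_{Kora} = 559/60 and x_{Kora} = 11.18.
Then x_{Mesa} = 497/30 − (1/3)·11.18 = 12.84.
Price P = 112.4 − 2·24.02 = 64.36.
Kora's profit: (64.36 − 42)·11.18 = 249.9848.

249.9848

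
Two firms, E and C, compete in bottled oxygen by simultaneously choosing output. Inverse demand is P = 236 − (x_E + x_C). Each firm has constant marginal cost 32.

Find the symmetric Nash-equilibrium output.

68

Firm E's profit: π = x_E(236 − (x_E + x_C)) − 32x_E.
∂π/∂x_E = 204 − 2x_E − x_C = 0, so x_E = 102 − 0.5x_C.
By symmetry x_C = x_E; substituting into the reaction function, 1.5x_E = 102 and x_E = 68.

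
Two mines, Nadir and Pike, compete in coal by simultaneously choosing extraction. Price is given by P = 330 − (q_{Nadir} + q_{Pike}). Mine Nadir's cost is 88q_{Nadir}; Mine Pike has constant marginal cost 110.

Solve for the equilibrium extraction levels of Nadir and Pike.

Mine Nadir's profit: π = q_{Nadir}(330 − (q_{Nadir} + q_{Pike})) − 88q_{Nadir}.
∂π/∂q_{Nadir} = 242 − 2q_{Nadir} − q_{Pike} = 0, so q_{Nadir} = 121 − 0.5q_{Pike}.
By the same steps for Pike: q_{Pike} = 110 − 0.5q_{Nadir}.
Substituting the second reaction function into the first: q_{Nadir} = 121 − 0.5(110 − 0.5q_{Nadir}), which gives 0.75q_{Nadir} = 66 ⇒ q_{Nadir} = 88.
Then q_{Pike} = 110 − 0.5·88 = 66.

88, 66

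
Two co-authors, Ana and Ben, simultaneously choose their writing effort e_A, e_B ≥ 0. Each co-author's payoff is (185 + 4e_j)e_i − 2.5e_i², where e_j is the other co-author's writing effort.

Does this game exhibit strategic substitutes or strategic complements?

Ana's payoff is (185 + 4e_B)e_A − 2.5e_A².
∂π/∂e_A = 185 + 4e_B − 5e_A = 0, so e_A = 37 + 0.8e_B.
The best-response slope de_A/de_B = 0.8 > 0: the reaction function is upward-sloping, so the choices are strategic complements.

strategic complements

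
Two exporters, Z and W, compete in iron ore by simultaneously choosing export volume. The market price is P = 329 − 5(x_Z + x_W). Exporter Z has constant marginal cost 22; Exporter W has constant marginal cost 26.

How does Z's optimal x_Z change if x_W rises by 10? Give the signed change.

-5

Exporter Z's profit: π = x_Z(329 − 5(x_Z + x_W)) − 22x_Z.
∂π/∂x_Z = 307 − 10x_Z − 5x_W = 0, so x_Z = 30.7 − 0.5x_W.
The reaction-function slope is −0.5, so a 10-unit rise in x_W moves x_Z by −0.5 × 10 = −5. Z's best response falls — the actions are strategic substitutes.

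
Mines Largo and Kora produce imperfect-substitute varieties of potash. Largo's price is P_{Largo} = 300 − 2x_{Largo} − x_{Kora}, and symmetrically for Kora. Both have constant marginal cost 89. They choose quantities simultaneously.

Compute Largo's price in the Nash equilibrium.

173.4

Mine Largo's profit: π = x_{Largo}(300 − 2x_{Largo} − x_{Kora}) − 89x_{Largo}.
∂π/∂x_{Largo} = 211 − 4x_{Largo} − x_{Kora} = 0 ⇒ x_{Largo} = 52.75 − 0.25x_{Kora}.
By symmetry x_{Kora} = x_{Largo}; substituting into the reaction function, 1.25x_{Largo} = 52.75 and x_{Largo} = 42.2.
P_{Largo} = 300 − 2·42.2 − 42.2 = 173.4.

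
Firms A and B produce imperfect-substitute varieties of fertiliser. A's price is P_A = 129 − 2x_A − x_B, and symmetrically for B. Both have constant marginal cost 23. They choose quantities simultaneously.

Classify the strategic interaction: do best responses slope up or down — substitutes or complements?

Firm A's profit: π = x_A(129 − 2x_A − x_B) − 23x_A.
∂π/∂x_A = 106 − 4x_A − x_B = 0 ⇒ x_A = 26.5 − 0.25x_B.
The best-response slope dx_A/dx_B = −0.25 < 0: the reaction function is downward-sloping, so the choices are strategic substitutes.

strategic substitutes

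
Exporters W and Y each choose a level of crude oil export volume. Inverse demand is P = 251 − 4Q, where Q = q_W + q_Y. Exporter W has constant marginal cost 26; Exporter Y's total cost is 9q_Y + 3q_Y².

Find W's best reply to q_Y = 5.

25.625

Exporter W's profit: π = q_W(251 − 4(q_W + q_Y)) − 26q_W.
∂π/∂q_W = 225 − 8q_W − 4q_Y = 0, so q_W = 28.125 − 0.5q_Y.
At q_Y = 5: q_W = 28.125 − 0.5·5 = 25.625.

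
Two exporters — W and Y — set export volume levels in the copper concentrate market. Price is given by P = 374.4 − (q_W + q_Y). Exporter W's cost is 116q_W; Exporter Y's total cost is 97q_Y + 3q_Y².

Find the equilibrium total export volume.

139.08

Exporter W's profit: π = q_W(374.4 − (q_W + q_Y)) − 116q_W.
∂π/∂q_W = 258.4 − 2q_W − q_Y = 0, so q_W = 129.2 − 0.5q_Y.
For Y: ∂π/∂q_Y = 277.4 − 8q_Y − q_W = 0 ⇒ q_Y = 34.675 − 0.125q_W.
Plugging q_Y into W's best response: q_W = 129.2 − 0.5(34.675 − 0.125q_W) ⇒ 0.9375q_W = 111.8625, so q_W = 119.32.
Then q_Y = 34.675 − 0.125·119.32 = 19.76.
Total export volume: 119.32 + 19.76 = 139.08.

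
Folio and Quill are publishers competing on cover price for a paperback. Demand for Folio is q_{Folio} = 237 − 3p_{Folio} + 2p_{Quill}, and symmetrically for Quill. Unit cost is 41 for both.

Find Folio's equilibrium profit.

7203

Folio's profit: π = (p_{Folio} − 41)(237 − 3p_{Folio} + 2p_{Quill}).
∂π/∂p_{Folio} = 360 − 6p_{Folio} + 2p_{Quill} = 0 ⇒ p_{Folio} = 60 + (1/3)p_{Quill}.
Setting p_{Folio} = p_{Quill} in the reaction function: p_{Folio} = 60 + (1/3)p_{Folio}, so p_{Folio} = 60 / (2/3) = 90.
q_{Folio} = 237 − 3·90 + 2·90 = 147.
Profit = (90 − 41)·147 = 7203.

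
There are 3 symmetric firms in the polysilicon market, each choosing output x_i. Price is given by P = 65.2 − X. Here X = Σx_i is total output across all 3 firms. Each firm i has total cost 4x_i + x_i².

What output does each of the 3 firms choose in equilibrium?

A representative firm's profit is π_i = x_i(65.2 − X) − 4x_i − x_i², with X = x_i + Σ_{j≠i} x_j.
First-order condition: 61.2 − 4x_i − Σ_{j≠i} x_j = 0.
Imposing symmetry (x_j = x for all j) turns Σ_{j≠i} x_j into 2x, so 61.2 = 6x and x = 10.2.

10.2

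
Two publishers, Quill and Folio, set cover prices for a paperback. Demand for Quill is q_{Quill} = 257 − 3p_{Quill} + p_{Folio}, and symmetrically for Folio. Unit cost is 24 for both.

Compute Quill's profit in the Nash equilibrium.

Quill's profit: π = (p_{Quill} − 24)(257 − 3p_{Quill} + p_{Folio}).
∂π/∂p_{Quill} = 329 − 6p_{Quill} + p_{Folio} = 0 ⇒ p_{Quill} = 329/6 + (1/6)p_{Folio}.
The game is symmetric, so in equilibrium p_{Folio} = p_{Quill}: the reaction function gives (5/6)p_{Quill} = 329/6, hence p_{Quill} = 65.8.
q_{Quill} = 257 − 3·65.8 + 65.8 = 125.4.
Profit = (65.8 − 24)·125.4 = 5241.72.

5241.72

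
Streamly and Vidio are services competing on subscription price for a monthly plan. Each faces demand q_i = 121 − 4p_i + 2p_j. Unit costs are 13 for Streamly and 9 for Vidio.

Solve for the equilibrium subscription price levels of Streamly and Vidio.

Streamly's profit: π = (p_{Streamly} − 13)(121 − 4p_{Streamly} + 2p_{Vidio}).
∂π/∂p_{Streamly} = 173 − 8p_{Streamly} + 2p_{Vidio} = 0 ⇒ p_{Streamly} = 21.625 + 0.25p_{Vidio}.
Similarly p_{Vidio} = 19.625 + 0.25p_{Streamly}.
Solving the two reaction functions simultaneously: (1 − (0.25)(0.25))p_{Streamly} = 21.625 + 0.25·19.625, so 0.9375p_{Streamly} = 849/32 and p_{Streamly} = 28.3.
Then p_{Vidio} = 19.625 + 0.25·28.3 = 26.7.

28.3, 26.7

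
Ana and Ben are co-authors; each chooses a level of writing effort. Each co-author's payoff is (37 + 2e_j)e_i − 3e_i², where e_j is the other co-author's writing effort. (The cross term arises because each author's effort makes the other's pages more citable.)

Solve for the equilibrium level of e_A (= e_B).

Ana's payoff is (37 + 2e_B)e_A − 3e_A².
∂π/∂e_A = 37 + 2e_B − 6e_A = 0, so e_A = 37/6 + (1/3)e_B.
Setting e_A = e_B in the reaction function: e_A = 37/6 + (1/3)e_A, so e_A = (37/6) / (2/3) = 9.25.

9.25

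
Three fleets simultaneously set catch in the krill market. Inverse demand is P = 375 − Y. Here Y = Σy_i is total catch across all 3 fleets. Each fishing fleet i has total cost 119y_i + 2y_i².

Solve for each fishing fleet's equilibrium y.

32

A representative fishing fleet's profit is π_i = y_i(375 − Y) − 119y_i − 2y_i², with Y = y_i + Σ_{j≠i} y_j.
First-order condition: 256 − 6y_i − Σ_{j≠i} y_j = 0.
With identical fishing fleets, set every y_j = y: then 256 − 6y − 2y = 0, i.e. y = 256/8 = 32.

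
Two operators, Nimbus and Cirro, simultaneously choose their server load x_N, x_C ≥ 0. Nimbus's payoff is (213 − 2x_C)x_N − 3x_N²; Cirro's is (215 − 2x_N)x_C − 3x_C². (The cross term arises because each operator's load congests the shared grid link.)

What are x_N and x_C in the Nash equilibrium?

26.5, 27

Expanding Nimbus's payoff: 213x_N − 2x_Cx_N − 3x_N².
∂π/∂x_N = 213 − 2x_C − 6x_N = 0, so x_N = 35.5 − (1/3)x_C.
Likewise for Cirro: x_C = 215/6 − (1/3)x_N.
Plugging x_C into Nimbus's best response: x_N = 35.5 − (1/3)(215/6 − (1/3)x_N) ⇒ (8/9)x_N = 212/9, so x_N = 26.5.
Then x_C = 215/6 − (1/3)·26.5 = 27.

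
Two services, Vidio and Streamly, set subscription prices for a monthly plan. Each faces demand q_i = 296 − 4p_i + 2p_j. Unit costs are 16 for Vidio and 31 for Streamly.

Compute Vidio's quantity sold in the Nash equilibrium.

184

Vidio's profit: π = (p_{Vidio} − 16)(296 − 4p_{Vidio} + 2p_{Streamly}).
∂π/∂p_{Vidio} = 360 − 8p_{Vidio} + 2p_{Streamly} = 0 ⇒ p_{Vidio} = 45 + 0.25p_{Streamly}.
Similarly p_{Streamly} = 52.5 + 0.25p_{Vidio}.
Solving the two reaction functions simultaneously: (1 − (0.25)(0.25))p_{Vidio} = 45 + 0.25·52.5, so 0.9375p_{Vidio} = 58.125 and p_{Vidio} = 62.
Then p_{Streamly} = 52.5 + 0.25·62 = 68.
q_{Vidio} = 296 − 4·62 + 2·68 = 184.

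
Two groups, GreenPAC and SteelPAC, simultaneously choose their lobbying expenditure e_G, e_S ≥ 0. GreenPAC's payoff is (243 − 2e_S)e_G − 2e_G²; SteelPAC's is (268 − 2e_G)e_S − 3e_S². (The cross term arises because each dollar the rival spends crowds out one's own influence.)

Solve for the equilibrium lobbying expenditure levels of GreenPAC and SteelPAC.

Expanding GreenPAC's payoff: 243e_G − 2e_Se_G − 2e_G².
∂π/∂e_G = 243 − 2e_S − 4e_G = 0, so e_G = 60.75 − 0.5e_S.
Likewise for SteelPAC: e_S = 134/3 − (1/3)e_G.
Substituting the second reaction function into the first: e_G = 60.75 − 0.5(134/3 − (1/3)e_G), which gives (5/6)e_G = 461/12 ⇒ e_G = 46.1.
Then e_S = 134/3 − (1/3)·46.1 = 29.3.

46.1, 29.3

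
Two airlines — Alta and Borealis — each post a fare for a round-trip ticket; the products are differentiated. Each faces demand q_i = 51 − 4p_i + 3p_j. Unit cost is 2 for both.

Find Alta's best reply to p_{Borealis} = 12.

Alta's profit: π = (p_{Alta} − 2)(51 − 4p_{Alta} + 3p_{Borealis}).
∂π/∂p_{Alta} = 59 − 8p_{Alta} + 3p_{Borealis} = 0 ⇒ p_{Alta} = 7.375 + 0.375p_{Borealis}.
At p_{Borealis} = 12: p_{Alta} = 7.375 + 0.375·12 = 11.875.

11.875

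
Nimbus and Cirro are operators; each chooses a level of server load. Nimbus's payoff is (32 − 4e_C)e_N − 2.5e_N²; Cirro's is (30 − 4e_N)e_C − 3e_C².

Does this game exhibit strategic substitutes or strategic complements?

strategic substitutes

Expanding Nimbus's payoff: 32e_N − 4e_Ce_N − 2.5e_N².
∂π/∂e_N = 32 − 4e_C − 5e_N = 0, so e_N = 6.4 − 0.8e_C.
The best-response slope de_N/de_C = −0.8 < 0: the reaction function is downward-sloping, so the choices are strategic substitutes.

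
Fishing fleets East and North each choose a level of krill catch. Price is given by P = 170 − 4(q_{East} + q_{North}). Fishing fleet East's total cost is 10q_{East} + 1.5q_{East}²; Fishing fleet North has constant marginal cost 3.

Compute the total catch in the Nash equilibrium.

Fishing fleet East's profit: π = q_{East}(170 − 4(q_{East} + q_{North})) − 10q_{East} − 1.5q_{East}².
∂π/∂q_{East} = 160 − 11q_{East} − 4q_{North} = 0, so q_{East} = 160/11 − (4/11)q_{North}.
For North: ∂π/∂q_{North} = 167 − 8q_{North} − 4q_{East} = 0 ⇒ q_{North} = 20.875 − 0.5q_{East}.
Solving the two reaction functions simultaneously: (1 − (−4/11)(−0.5))q_{East} = 160/11 − (4/11)·20.875, so (9/11)q_{East} = 153/22 and q_{East} = 8.5.
Then q_{North} = 20.875 − 0.5·8.5 = 16.625.
Total catch: 8.5 + 16.625 = 25.125.

25.125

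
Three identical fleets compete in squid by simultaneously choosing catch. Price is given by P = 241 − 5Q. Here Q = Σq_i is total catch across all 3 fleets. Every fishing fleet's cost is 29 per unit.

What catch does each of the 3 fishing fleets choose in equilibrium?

10.6

A representative fishing fleet's profit is π_i = q_i(241 − 5Q) − 29q_i, with Q = q_i + Σ_{j≠i} q_j.
First-order condition: 212 − 10q_i − 5Σ_{j≠i} q_j = 0.
Imposing symmetry (q_j = q for all j) turns Σ_{j≠i} q_j into 2q, so 212 = 20q and q = 10.6.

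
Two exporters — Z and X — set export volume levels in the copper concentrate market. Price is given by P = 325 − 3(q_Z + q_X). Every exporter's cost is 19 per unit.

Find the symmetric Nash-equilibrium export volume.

34

Exporter Z's profit: π = q_Z(325 − 3(q_Z + q_X)) − 19q_Z.
∂π/∂q_Z = 306 − 6q_Z − 3q_X = 0, so q_Z = 51 − 0.5q_X.
The game is symmetric, so in equilibrium q_X = q_Z: the reaction function gives 1.5q_Z = 51, hence q_Z = 34.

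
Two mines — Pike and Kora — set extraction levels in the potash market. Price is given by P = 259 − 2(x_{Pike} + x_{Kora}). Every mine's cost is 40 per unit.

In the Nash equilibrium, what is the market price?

113

Mine Pike's profit: π = x_{Pike}(259 − 2(x_{Pike} + x_{Kora})) − 40x_{Pike}.
∂π/∂x_{Pike} = 219 − 4x_{Pike} − 2x_{Kora} = 0, so x_{Pike} = 54.75 − 0.5x_{Kora}.
The game is symmetric, so in equilibrium x_{Kora} = x_{Pike}: the reaction function gives 1.5x_{Pike} = 54.75, hence x_{Pike} = 36.5.
Equilibrium price: P = 259 − 2·73 = 113.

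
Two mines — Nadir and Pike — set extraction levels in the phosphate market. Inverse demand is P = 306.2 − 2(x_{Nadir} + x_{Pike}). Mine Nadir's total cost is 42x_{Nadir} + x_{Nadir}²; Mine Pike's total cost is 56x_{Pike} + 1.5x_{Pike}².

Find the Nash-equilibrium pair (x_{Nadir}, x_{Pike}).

Mine Nadir's profit: π = x_{Nadir}(306.2 − 2(x_{Nadir} + x_{Pike})) − 42x_{Nadir} − x_{Nadir}².
∂π/∂x_{Nadir} = 264.2 − 6x_{Nadir} − 2x_{Pike} = 0, so x_{Nadir} = 1321/30 − (1/3)x_{Pike}.
For Pike: ∂π/∂x_{Pike} = 250.2 − 7x_{Pike} − 2x_{Nadir} = 0 ⇒ x_{Pike} = 1251/35 − (2/7)x_{Nadir}.
Solving the two reaction functions simultaneously: (1 − (−1/3)(−2/7))x_{Nadir} = 1321/30 − (1/3)·(1251/35), so (19/21)x_{Nadir} = 1349/42 and x_{Nadir} = 35.5.
Then x_{Pike} = 1251/35 − (2/7)·35.5 = 25.6.

35.5, 25.6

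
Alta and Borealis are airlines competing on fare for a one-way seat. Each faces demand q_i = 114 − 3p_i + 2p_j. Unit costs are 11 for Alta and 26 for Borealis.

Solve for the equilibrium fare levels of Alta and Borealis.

39.5625, 45.1875

Alta's profit: π = (p_{Alta} − 11)(114 − 3p_{Alta} + 2p_{Borealis}).
∂π/∂p_{Alta} = 147 − 6p_{Alta} + 2p_{Borealis} = 0 ⇒ p_{Alta} = 24.5 + (1/3)p_{Borealis}.
Similarly p_{Borealis} = 32 + (1/3)p_{Alta}.
Solving the two reaction functions simultaneously: (1 − (1/3)(1/3))p_{Alta} = 24.5 + (1/3)·32, so (8/9)p_{Alta} = 211/6 and p_{Alta} = 39.5625.
Then p_{Borealis} = 32 + (1/3)·39.5625 = 45.1875.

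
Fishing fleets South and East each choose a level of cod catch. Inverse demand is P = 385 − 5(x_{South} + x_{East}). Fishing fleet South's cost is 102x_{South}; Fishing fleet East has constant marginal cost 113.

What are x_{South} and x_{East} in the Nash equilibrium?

Fishing fleet South's profit: π = x_{South}(385 − 5(x_{South} + x_{East})) − 102x_{South}.
∂π/∂x_{South} = 283 − 10x_{South} − 5x_{East} = 0, so x_{South} = 28.3 − 0.5x_{East}.
By the same steps for East: x_{East} = 27.2 − 0.5x_{South}.
Plugging x_{East} into South's best response: x_{South} = 28.3 − 0.5(27.2 − 0.5x_{South}) ⇒ 0.75x_{South} = 14.7, so x_{South} = 19.6.
Then x_{East} = 27.2 − 0.5·19.6 = 17.4.

19.6, 17.4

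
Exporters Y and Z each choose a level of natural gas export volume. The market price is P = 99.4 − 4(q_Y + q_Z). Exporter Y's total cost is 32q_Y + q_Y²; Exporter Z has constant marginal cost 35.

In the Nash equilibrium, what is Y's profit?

Exporter Y's profit: π = q_Y(99.4 − 4(q_Y + q_Z)) − 32q_Y − q_Y².
∂π/∂q_Y = 67.4 − 10q_Y − 4q_Z = 0, so q_Y = 6.74 − 0.4q_Z.
For Z: ∂π/∂q_Z = 64.4 − 8q_Z − 4q_Y = 0 ⇒ q_Z = 8.05 − 0.5q_Y.
Plugging q_Z into Y's best response: q_Y = 6.74 − 0.4(8.05 − 0.5q_Y) ⇒ 0.8q_Y = 3.52, so q_Y = 4.4.
Then q_Z = 8.05 − 0.5·4.4 = 5.85.
Price P = 99.4 − 4·10.25 = 58.4.
Y's profit: (58.4 − 32)·4.4 − (4.4)² = 96.8.

96.8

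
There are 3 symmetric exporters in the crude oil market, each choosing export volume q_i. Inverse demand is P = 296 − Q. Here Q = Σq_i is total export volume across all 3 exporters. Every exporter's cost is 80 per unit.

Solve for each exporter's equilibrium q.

54

A representative exporter's profit is π_i = q_i(296 − Q) − 80q_i, with Q = q_i + Σ_{j≠i} q_j.
First-order condition: 216 − 2q_i − Σ_{j≠i} q_j = 0.
In a symmetric equilibrium every exporter chooses the same q, so Σ_{j≠i} q_j = 2q. The condition becomes 216 − 4q = 0, giving q = 216/4 = 54.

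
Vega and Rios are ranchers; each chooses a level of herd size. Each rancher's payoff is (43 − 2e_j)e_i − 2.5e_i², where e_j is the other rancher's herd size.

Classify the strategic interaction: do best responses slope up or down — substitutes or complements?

strategic substitutes

Vega's payoff is (43 − 2e_R)e_V − 2.5e_V².
∂π/∂e_V = 43 − 2e_R − 5e_V = 0, so e_V = 8.6 − 0.4e_R.
The best-response slope de_V/de_R = −0.4 < 0: the reaction function is downward-sloping, so the choices are strategic substitutes.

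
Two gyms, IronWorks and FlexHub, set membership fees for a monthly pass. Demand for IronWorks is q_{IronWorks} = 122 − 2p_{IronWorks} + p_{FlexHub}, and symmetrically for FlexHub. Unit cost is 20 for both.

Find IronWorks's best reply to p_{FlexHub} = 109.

IronWorks's profit: π = (p_{IronWorks} − 20)(122 − 2p_{IronWorks} + p_{FlexHub}).
∂π/∂p_{IronWorks} = 162 − 4p_{IronWorks} + p_{FlexHub} = 0 ⇒ p_{IronWorks} = 40.5 + 0.25p_{FlexHub}.
At p_{FlexHub} = 109: p_{IronWorks} = 40.5 + 0.25·109 = 67.75.

67.75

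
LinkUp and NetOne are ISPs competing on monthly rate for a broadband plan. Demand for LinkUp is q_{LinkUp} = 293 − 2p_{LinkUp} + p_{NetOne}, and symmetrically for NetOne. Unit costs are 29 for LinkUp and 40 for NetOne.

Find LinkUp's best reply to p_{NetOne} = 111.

LinkUp's profit: π = (p_{LinkUp} − 29)(293 − 2p_{LinkUp} + p_{NetOne}).
∂π/∂p_{LinkUp} = 351 − 4p_{LinkUp} + p_{NetOne} = 0 ⇒ p_{LinkUp} = 87.75 + 0.25p_{NetOne}.
At p_{NetOne} = 111: p_{LinkUp} = 87.75 + 0.25·111 = 115.5.

115.5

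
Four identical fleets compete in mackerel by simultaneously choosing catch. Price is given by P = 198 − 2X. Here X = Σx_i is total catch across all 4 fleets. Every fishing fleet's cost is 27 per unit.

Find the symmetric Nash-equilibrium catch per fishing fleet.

A representative fishing fleet's profit is π_i = x_i(198 − 2X) − 27x_i, with X = x_i + Σ_{j≠i} x_j.
First-order condition: 171 − 4x_i − 2Σ_{j≠i} x_j = 0.
Imposing symmetry (x_j = x for all j) turns Σ_{j≠i} x_j into 3x, so 171 = 10x and x = 17.1.

17.1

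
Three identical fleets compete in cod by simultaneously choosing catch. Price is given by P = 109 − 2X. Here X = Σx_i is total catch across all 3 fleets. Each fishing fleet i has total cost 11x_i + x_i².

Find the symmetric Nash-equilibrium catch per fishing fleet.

A representative fishing fleet's profit is π_i = x_i(109 − 2X) − 11x_i − x_i², with X = x_i + Σ_{j≠i} x_j.
First-order condition: 98 − 6x_i − 2Σ_{j≠i} x_j = 0.
With identical fishing fleets, set every x_j = x: then 98 − 6x − 4x = 0, i.e. x = 98/10 = 9.8.

9.8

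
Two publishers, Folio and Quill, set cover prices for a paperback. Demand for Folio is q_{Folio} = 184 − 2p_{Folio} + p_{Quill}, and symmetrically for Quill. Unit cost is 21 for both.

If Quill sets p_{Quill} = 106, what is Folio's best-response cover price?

83

Folio's profit: π = (p_{Folio} − 21)(184 − 2p_{Folio} + p_{Quill}).
∂π/∂p_{Folio} = 226 − 4p_{Folio} + p_{Quill} = 0 ⇒ p_{Folio} = 56.5 + 0.25p_{Quill}.
At p_{Quill} = 106: p_{Folio} = 56.5 + 0.25·106 = 83.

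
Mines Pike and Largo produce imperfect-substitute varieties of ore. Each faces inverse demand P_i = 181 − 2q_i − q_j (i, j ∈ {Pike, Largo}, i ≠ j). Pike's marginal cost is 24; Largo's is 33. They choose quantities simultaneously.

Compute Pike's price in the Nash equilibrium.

Mine Pike's profit: π = q_{Pike}(181 − 2q_{Pike} − q_{Largo}) − 24q_{Pike}.
∂π/∂q_{Pike} = 157 − 4q_{Pike} − q_{Largo} = 0 ⇒ q_{Pike} = 39.25 − 0.25q_{Largo}.
Similarly q_{Largo} = 37 − 0.25q_{Pike}.
Plugging q_{Largo} into Pike's best response: q_{Pike} = 39.25 − 0.25(37 − 0.25q_{Pike}) ⇒ 0.9375q_{Pike} = 30, so q_{Pike} = 32.
Then q_{Largo} = 37 − 0.25·32 = 29.
P_{Pike} = 181 − 2·32 − 29 = 88.

88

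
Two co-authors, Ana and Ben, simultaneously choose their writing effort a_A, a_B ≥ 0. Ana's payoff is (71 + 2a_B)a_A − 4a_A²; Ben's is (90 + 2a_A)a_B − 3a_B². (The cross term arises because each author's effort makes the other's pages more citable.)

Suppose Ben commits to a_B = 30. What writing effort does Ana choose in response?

Expanding Ana's payoff: 71a_A + 2a_Ba_A − 4a_A².
∂π/∂a_A = 71 + 2a_B − 8a_A = 0, so a_A = 8.875 + 0.25a_B.
At a_B = 30: a_A = 8.875 + 0.25·30 = 16.375.

16.375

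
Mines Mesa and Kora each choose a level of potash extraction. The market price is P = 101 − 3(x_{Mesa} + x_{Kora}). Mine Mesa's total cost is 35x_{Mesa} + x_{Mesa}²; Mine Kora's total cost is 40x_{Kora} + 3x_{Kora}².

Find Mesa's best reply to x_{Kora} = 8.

5.25

Mine Mesa's profit: π = x_{Mesa}(101 − 3(x_{Mesa} + x_{Kora})) − 35x_{Mesa} − x_{Mesa}².
∂π/∂x_{Mesa} = 66 − 8x_{Mesa} − 3x_{Kora} = 0, so x_{Mesa} = 8.25 − 0.375x_{Kora}.
At x_{Kora} = 8: x_{Mesa} = 8.25 − 0.375·8 = 5.25.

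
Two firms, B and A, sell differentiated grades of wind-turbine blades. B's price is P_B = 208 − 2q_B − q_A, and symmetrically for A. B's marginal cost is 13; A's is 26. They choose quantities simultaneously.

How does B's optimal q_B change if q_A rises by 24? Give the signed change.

-6

Firm B's profit: π = q_B(208 − 2q_B − q_A) − 13q_B.
∂π/∂q_B = 195 − 4q_B − q_A = 0 ⇒ q_B = 48.75 − 0.25q_A.
The reaction-function slope is −0.25, so a 24-unit rise in q_A moves q_B by −0.25 × 24 = −6. B's best response falls — the actions are strategic substitutes.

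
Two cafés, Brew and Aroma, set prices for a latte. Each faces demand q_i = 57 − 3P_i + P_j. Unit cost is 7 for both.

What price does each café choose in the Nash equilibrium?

15.6

Brew's profit: π = (P_{Brew} − 7)(57 − 3P_{Brew} + P_{Aroma}).
∂π/∂P_{Brew} = 78 − 6P_{Brew} + P_{Aroma} = 0 ⇒ P_{Brew} = 13 + (1/6)P_{Aroma}.
The game is symmetric, so in equilibrium P_{Aroma} = P_{Brew}: the reaction function gives (5/6)P_{Brew} = 13, hence P_{Brew} = 15.6.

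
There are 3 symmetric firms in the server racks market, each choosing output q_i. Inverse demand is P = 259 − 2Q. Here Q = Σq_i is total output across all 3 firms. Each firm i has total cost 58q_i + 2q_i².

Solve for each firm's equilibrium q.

16.75

A representative firm's profit is π_i = q_i(259 − 2Q) − 58q_i − 2q_i², with Q = q_i + Σ_{j≠i} q_j.
First-order condition: 201 − 8q_i − 2Σ_{j≠i} q_j = 0.
Imposing symmetry (q_j = q for all j) turns Σ_{j≠i} q_j into 2q, so 201 = 12q and q = 16.75.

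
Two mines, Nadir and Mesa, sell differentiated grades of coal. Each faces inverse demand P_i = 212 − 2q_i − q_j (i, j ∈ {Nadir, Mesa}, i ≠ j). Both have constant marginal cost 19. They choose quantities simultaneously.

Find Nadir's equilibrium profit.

2979.92

Mine Nadir's profit: π = q_{Nadir}(212 − 2q_{Nadir} − q_{Mesa}) − 19q_{Nadir}.
∂π/∂q_{Nadir} = 193 − 4q_{Nadir} − q_{Mesa} = 0 ⇒ q_{Nadir} = 48.25 − 0.25q_{Mesa}.
The game is symmetric, so in equilibrium q_{Mesa} = q_{Nadir}: the reaction function gives 1.25q_{Nadir} = 48.25, hence q_{Nadir} = 38.6.
P_{Nadir} = 212 − 2·38.6 − 38.6 = 96.2.
Profit = (96.2 − 19)·38.6 = 2979.92.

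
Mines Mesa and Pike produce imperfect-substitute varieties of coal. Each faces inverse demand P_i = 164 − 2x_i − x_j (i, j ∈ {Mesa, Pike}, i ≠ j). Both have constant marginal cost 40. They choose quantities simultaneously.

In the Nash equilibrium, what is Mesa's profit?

Mine Mesa's profit: π = x_{Mesa}(164 − 2x_{Mesa} − x_{Pike}) − 40x_{Mesa}.
∂π/∂x_{Mesa} = 124 − 4x_{Mesa} − x_{Pike} = 0 ⇒ x_{Mesa} = 31 − 0.25x_{Pike}.
The game is symmetric, so in equilibrium x_{Pike} = x_{Mesa}: the reaction function gives 1.25x_{Mesa} = 31, hence x_{Mesa} = 24.8.
P_{Mesa} = 164 − 2·24.8 − 24.8 = 89.6.
Profit = (89.6 − 40)·24.8 = 1230.08.

1230.08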